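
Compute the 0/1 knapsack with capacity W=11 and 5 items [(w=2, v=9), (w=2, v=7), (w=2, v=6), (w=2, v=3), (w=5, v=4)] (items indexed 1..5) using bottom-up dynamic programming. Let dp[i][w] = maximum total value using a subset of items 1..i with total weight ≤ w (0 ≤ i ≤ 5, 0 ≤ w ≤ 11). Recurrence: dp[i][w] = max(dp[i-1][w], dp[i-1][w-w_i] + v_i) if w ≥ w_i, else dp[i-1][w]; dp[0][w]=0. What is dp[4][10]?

i\w   0   1   2   3   4   5   6   7   8   9  10  11
  0   0   0   0   0   0   0   0   0   0   0   0   0
  1   0   0   9   9   9   9   9   9   9   9   9   9
  2   0   0   9   9  16  16  16  16  16  16  16  16
  3   0   0   9   9  16  16  22  22  22  22  22  22
  4   0   0   9   9  16  16  22  22  25  25  25  25
  5   0   0   9   9  16  16  22  22  25  25  25  26

25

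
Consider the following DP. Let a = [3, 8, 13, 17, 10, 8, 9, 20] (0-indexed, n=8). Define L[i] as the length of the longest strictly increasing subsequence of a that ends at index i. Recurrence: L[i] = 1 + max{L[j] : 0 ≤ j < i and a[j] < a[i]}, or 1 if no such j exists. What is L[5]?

   i    0    1    2    3    4    5    6    7
a[i]    3    8   13   17   10    8    9   20
L[i]    1    2    3    4    3    2    3    5

2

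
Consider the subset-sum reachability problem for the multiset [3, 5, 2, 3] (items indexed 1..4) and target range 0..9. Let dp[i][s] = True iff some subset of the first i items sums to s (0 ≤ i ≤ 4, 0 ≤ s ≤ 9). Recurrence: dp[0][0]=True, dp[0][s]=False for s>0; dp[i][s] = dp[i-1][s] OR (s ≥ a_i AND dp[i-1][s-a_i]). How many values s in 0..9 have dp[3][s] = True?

6

i\s   0   1   2   3   4   5   6   7   8   9
  0   T   F   F   F   F   F   F   F   F   F
  1   T   F   F   T   F   F   F   F   F   F
  2   T   F   F   T   F   T   F   F   T   F
  3   T   F   T   T   F   T   F   T   T   F
  4   T   F   T   T   F   T   T   T   T   F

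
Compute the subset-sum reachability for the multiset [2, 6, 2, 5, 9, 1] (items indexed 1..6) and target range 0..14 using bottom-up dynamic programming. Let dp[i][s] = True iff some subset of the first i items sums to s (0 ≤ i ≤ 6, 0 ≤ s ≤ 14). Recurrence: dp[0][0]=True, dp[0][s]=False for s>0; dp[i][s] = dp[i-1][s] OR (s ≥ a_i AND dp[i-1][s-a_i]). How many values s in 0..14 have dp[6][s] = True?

i\s   0   1   2   3   4   5   6   7   8   9  10  11  12  13  14
  0   T   F   F   F   F   F   F   F   F   F   F   F   F   F   F
  1   T   F   T   F   F   F   F   F   F   F   F   F   F   F   F
  2   T   F   T   F   F   F   T   F   T   F   F   F   F   F   F
  3   T   F   T   F   T   F   T   F   T   F   T   F   F   F   F
  4   T   F   T   F   T   T   T   T   T   T   T   T   F   T   F
  5   T   F   T   F   T   T   T   T   T   T   T   T   F   T   T
  6   T   T   T   T   T   T   T   T   T   T   T   T   T   T   T

15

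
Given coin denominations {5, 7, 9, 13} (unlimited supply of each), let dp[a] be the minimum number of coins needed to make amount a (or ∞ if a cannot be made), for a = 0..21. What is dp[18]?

 a  0  1  2  3  4  5  6  7  8  9 10 11 12 13 14 15 16 17 18 19 20 21
dp  0  -  -  -  -  1  -  1  -  1  2  -  2  1  2  3  2  3  2  3  2  3
(- denotes ∞ / unreachable)

2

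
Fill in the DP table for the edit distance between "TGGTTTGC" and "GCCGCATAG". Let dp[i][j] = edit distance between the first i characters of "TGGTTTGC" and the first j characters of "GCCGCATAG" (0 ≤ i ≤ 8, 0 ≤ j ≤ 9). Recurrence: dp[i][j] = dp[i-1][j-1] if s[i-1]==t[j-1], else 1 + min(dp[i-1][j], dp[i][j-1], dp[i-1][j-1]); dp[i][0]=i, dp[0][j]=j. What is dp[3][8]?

   ''  G  C  C  G  C  A  T  A  G
''  0  1  2  3  4  5  6  7  8  9
 T  1  1  2  3  4  5  6  6  7  8
 G  2  1  2  3  3  4  5  6  7  7
 G  3  2  2  3  3  4  5  6  7  7
 T  4  3  3  3  4  4  5  5  6  7
 T  5  4  4  4  4  5  5  5  6  7
 T  6  5  5  5  5  5  6  5  6  7
 G  7  6  6  6  5  6  6  6  6  6
 C  8  7  6  6  6  5  6  7  7  7

7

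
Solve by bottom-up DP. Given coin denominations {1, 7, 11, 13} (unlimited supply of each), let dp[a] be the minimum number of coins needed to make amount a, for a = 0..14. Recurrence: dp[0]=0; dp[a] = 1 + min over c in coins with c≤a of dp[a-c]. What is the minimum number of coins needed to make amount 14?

2

 a  0  1  2  3  4  5  6  7  8  9 10 11 12 13 14
dp  0  1  2  3  4  5  6  1  2  3  4  1  2  1  2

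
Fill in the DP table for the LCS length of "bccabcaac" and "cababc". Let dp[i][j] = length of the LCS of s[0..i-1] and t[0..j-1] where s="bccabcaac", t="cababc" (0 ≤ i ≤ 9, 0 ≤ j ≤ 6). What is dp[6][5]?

3

   ''  c  a  b  a  b  c
''  0  0  0  0  0  0  0
 b  0  0  0  1  1  1  1
 c  0  1  1  1  1  1  2
 c  0  1  1  1  1  1  2
 a  0  1  2  2  2  2  2
 b  0  1  2  3  3  3  3
 c  0  1  2  3  3  3  4
 a  0  1  2  3  4  4  4
 a  0  1  2  3  4  4  4
 c  0  1  2  3  4  4  5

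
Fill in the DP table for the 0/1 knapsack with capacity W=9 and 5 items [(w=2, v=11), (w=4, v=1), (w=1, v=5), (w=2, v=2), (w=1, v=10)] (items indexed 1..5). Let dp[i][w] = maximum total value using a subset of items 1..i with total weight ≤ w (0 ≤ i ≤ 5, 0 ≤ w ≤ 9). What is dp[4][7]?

18

i\w   0   1   2   3   4   5   6   7   8   9
  0   0   0   0   0   0   0   0   0   0   0
  1   0   0  11  11  11  11  11  11  11  11
  2   0   0  11  11  11  11  12  12  12  12
  3   0   5  11  16  16  16  16  17  17  17
  4   0   5  11  16  16  18  18  18  18  19
  5   0  10  15  21  26  26  28  28  28  28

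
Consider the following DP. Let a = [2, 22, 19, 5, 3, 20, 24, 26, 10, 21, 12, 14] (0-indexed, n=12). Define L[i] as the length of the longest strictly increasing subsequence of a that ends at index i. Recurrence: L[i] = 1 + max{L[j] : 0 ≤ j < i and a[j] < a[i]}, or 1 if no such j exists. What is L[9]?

   i    0    1    2    3    4    5    6    7    8    9   10   11
a[i]    2   22   19    5    3   20   24   26   10   21   12   14
L[i]    1    2    2    2    2    3    4    5    3    4    4    5

4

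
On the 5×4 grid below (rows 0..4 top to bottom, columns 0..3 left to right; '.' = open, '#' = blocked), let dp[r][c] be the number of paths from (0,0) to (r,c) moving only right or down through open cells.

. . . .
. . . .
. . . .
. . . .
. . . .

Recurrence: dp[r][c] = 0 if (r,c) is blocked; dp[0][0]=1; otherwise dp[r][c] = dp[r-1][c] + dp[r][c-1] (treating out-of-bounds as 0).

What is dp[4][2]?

15

r\c   0   1   2   3
  0   1   1   1   1
  1   1   2   3   4
  2   1   3   6  10
  3   1   4  10  20
  4   1   5  15  35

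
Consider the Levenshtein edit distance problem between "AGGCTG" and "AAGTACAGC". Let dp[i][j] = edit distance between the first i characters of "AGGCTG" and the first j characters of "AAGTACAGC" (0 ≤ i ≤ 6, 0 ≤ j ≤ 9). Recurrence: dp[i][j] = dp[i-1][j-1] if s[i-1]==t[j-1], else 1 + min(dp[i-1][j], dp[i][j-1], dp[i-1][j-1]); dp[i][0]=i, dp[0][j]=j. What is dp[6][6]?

   ''  A  A  G  T  A  C  A  G  C
''  0  1  2  3  4  5  6  7  8  9
 A  1  0  1  2  3  4  5  6  7  8
 G  2  1  1  1  2  3  4  5  6  7
 G  3  2  2  1  2  3  4  5  5  6
 C  4  3  3  2  2  3  3  4  5  5
 T  5  4  4  3  2  3  4  4  5  6
 G  6  5  5  4  3  3  4  5  4  5

4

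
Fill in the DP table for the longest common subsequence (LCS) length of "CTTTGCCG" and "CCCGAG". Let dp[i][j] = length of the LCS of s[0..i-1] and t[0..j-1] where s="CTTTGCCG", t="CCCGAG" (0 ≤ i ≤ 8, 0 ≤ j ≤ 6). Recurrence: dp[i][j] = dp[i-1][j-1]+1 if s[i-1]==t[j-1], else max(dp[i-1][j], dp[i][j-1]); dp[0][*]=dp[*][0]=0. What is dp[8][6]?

4

   ''  C  C  C  G  A  G
''  0  0  0  0  0  0  0
 C  0  1  1  1  1  1  1
 T  0  1  1  1  1  1  1
 T  0  1  1  1  1  1  1
 T  0  1  1  1  1  1  1
 G  0  1  1  1  2  2  2
 C  0  1  2  2  2  2  2
 C  0  1  2  3  3  3  3
 G  0  1  2  3  4  4  4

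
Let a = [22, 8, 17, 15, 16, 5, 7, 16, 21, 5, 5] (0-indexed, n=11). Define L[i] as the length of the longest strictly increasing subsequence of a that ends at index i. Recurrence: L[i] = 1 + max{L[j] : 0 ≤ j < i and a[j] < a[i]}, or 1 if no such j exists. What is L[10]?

   i    0    1    2    3    4    5    6    7    8    9   10
a[i]   22    8   17   15   16    5    7   16   21    5    5
L[i]    1    1    2    2    3    1    2    3    4    1    1

1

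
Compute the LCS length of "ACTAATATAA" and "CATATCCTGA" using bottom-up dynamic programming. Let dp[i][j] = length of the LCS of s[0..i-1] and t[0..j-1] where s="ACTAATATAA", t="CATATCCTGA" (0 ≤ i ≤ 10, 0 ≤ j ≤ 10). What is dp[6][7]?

   ''  C  A  T  A  T  C  C  T  G  A
''  0  0  0  0  0  0  0  0  0  0  0
 A  0  0  1  1  1  1  1  1  1  1  1
 C  0  1  1  1  1  1  2  2  2  2  2
 T  0  1  1  2  2  2  2  2  3  3  3
 A  0  1  2  2  3  3  3  3  3  3  4
 A  0  1  2  2  3  3  3  3  3  3  4
 T  0  1  2  3  3  4  4  4  4  4  4
 A  0  1  2  3  4  4  4  4  4  4  5
 T  0  1  2  3  4  5  5  5  5  5  5
 A  0  1  2  3  4  5  5  5  5  5  6
 A  0  1  2  3  4  5  5  5  5  5  6

4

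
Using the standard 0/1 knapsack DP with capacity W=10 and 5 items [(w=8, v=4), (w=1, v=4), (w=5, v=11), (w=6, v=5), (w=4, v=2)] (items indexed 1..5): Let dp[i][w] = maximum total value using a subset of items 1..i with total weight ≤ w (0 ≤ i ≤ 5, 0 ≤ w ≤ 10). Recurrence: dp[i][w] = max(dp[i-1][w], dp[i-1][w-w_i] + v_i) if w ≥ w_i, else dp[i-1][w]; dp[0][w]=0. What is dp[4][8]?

i\w   0   1   2   3   4   5   6   7   8   9  10
  0   0   0   0   0   0   0   0   0   0   0   0
  1   0   0   0   0   0   0   0   0   4   4   4
  2   0   4   4   4   4   4   4   4   4   8   8
  3   0   4   4   4   4  11  15  15  15  15  15
  4   0   4   4   4   4  11  15  15  15  15  15
  5   0   4   4   4   4  11  15  15  15  15  17

15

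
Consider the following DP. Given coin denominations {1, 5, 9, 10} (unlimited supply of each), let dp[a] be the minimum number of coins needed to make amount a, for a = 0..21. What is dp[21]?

 a  0  1  2  3  4  5  6  7  8  9 10 11 12 13 14 15 16 17 18 19 20 21
dp  0  1  2  3  4  1  2  3  4  1  1  2  3  4  2  2  3  4  2  2  2  3

3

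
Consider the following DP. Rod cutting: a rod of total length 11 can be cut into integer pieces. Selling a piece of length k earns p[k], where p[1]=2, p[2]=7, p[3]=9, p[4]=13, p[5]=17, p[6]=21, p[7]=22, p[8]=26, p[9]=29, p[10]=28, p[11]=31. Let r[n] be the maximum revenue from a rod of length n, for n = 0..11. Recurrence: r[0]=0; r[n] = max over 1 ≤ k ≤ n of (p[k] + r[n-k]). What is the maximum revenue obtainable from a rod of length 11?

38

   n    0    1    2    3    4    5    6    7    8    9   10   11
r[n]    0    2    7    9   14   17   21   24   28   31   35   38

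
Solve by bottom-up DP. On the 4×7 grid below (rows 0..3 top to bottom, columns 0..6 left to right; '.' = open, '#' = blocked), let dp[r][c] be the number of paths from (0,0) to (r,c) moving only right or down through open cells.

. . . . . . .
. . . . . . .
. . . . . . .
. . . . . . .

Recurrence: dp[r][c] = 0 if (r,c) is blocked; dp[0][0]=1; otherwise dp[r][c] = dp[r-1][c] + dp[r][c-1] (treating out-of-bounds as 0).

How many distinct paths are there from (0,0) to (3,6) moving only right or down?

84

r\c   0   1   2   3   4   5   6
  0   1   1   1   1   1   1   1
  1   1   2   3   4   5   6   7
  2   1   3   6  10  15  21  28
  3   1   4  10  20  35  56  84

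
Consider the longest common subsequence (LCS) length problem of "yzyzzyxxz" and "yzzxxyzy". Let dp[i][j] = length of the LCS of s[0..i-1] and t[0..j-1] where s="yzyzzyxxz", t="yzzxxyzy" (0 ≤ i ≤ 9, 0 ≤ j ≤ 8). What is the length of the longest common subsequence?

6

   ''  y  z  z  x  x  y  z  y
''  0  0  0  0  0  0  0  0  0
 y  0  1  1  1  1  1  1  1  1
 z  0  1  2  2  2  2  2  2  2
 y  0  1  2  2  2  2  3  3  3
 z  0  1  2  3  3  3  3  4  4
 z  0  1  2  3  3  3  3  4  4
 y  0  1  2  3  3  3  4  4  5
 x  0  1  2  3  4  4  4  4  5
 x  0  1  2  3  4  5  5  5  5
 z  0  1  2  3  4  5  5  6  6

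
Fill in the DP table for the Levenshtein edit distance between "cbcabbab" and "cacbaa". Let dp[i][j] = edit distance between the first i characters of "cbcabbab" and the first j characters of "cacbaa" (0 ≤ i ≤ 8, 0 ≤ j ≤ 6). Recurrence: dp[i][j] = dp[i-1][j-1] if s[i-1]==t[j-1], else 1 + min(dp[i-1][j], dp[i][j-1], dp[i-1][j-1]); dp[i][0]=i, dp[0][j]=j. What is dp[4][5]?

2

   ''  c  a  c  b  a  a
''  0  1  2  3  4  5  6
 c  1  0  1  2  3  4  5
 b  2  1  1  2  2  3  4
 c  3  2  2  1  2  3  4
 a  4  3  2  2  2  2  3
 b  5  4  3  3  2  3  3
 b  6  5  4  4  3  3  4
 a  7  6  5  5  4  3  3
 b  8  7  6  6  5  4  4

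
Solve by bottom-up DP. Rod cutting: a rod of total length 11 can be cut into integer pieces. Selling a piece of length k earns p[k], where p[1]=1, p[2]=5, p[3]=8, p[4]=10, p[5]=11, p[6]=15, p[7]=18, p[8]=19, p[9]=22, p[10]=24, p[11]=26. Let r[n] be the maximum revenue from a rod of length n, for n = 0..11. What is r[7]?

   n    0    1    2    3    4    5    6    7    8    9   10   11
r[n]    0    1    5    8   10   13   16   18   21   24   26   29

18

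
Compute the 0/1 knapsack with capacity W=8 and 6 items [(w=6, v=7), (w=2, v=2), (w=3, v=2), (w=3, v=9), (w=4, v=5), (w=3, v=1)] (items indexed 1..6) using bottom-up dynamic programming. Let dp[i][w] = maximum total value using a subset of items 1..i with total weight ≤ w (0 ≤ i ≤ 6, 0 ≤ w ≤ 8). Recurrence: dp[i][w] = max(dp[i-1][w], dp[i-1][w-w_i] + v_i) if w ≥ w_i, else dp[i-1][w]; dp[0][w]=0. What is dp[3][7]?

i\w   0   1   2   3   4   5   6   7   8
  0   0   0   0   0   0   0   0   0   0
  1   0   0   0   0   0   0   7   7   7
  2   0   0   2   2   2   2   7   7   9
  3   0   0   2   2   2   4   7   7   9
  4   0   0   2   9   9  11  11  11  13
  5   0   0   2   9   9  11  11  14  14
  6   0   0   2   9   9  11  11  14  14

7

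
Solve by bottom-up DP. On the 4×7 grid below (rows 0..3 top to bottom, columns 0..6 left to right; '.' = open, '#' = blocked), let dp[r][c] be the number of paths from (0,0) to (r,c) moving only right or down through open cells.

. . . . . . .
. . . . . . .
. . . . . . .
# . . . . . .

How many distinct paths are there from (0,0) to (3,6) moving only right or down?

83

r\c   0   1   2   3   4   5   6
  0   1   1   1   1   1   1   1
  1   1   2   3   4   5   6   7
  2   1   3   6  10  15  21  28
  3   0   3   9  19  34  55  83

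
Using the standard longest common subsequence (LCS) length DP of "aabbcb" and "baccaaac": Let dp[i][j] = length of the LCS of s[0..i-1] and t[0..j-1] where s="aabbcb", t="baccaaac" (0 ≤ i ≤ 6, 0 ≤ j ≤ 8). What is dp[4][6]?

   ''  b  a  c  c  a  a  a  c
''  0  0  0  0  0  0  0  0  0
 a  0  0  1  1  1  1  1  1  1
 a  0  0  1  1  1  2  2  2  2
 b  0  1  1  1  1  2  2  2  2
 b  0  1  1  1  1  2  2  2  2
 c  0  1  1  2  2  2  2  2  3
 b  0  1  1  2  2  2  2  2  3

2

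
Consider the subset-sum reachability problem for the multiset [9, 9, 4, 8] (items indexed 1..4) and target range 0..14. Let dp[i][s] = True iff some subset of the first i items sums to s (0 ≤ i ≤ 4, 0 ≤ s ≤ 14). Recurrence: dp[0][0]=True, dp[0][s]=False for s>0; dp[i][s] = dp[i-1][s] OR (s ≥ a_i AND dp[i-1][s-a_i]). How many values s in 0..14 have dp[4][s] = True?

i\s   0   1   2   3   4   5   6   7   8   9  10  11  12  13  14
  0   T   F   F   F   F   F   F   F   F   F   F   F   F   F   F
  1   T   F   F   F   F   F   F   F   F   T   F   F   F   F   F
  2   T   F   F   F   F   F   F   F   F   T   F   F   F   F   F
  3   T   F   F   F   T   F   F   F   F   T   F   F   F   T   F
  4   T   F   F   F   T   F   F   F   T   T   F   F   T   T   F

6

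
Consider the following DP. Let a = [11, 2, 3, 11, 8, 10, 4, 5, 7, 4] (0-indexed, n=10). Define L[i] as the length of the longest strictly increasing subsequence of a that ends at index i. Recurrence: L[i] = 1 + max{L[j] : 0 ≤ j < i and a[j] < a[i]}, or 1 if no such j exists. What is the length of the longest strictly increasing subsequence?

   i    0    1    2    3    4    5    6    7    8    9
a[i]   11    2    3   11    8   10    4    5    7    4
L[i]    1    1    2    3    3    4    3    4    5    3

5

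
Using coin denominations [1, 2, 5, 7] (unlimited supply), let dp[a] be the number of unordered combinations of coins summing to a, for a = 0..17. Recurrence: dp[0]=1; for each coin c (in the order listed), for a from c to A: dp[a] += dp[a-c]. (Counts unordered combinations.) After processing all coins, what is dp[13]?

after  coin     0     1     2     3     4     5     6     7     8     9    10    11    12    13    14    15    16    17
          1     1     1     1     1     1     1     1     1     1     1     1     1     1     1     1     1     1     1
          2     1     1     2     2     3     3     4     4     5     5     6     6     7     7     8     8     9     9
          5     1     1     2     2     3     4     5     6     7     8    10    11    13    14    16    18    20    22
          7     1     1     2     2     3     4     5     7     8    10    12    14    17    19    23    26    30    34

19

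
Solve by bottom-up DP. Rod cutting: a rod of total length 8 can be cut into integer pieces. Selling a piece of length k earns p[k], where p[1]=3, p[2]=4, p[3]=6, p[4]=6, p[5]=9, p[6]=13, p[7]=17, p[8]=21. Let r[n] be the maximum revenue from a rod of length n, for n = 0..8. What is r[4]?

   n    0    1    2    3    4    5    6    7    8
r[n]    0    3    6    9   12   15   18   21   24

12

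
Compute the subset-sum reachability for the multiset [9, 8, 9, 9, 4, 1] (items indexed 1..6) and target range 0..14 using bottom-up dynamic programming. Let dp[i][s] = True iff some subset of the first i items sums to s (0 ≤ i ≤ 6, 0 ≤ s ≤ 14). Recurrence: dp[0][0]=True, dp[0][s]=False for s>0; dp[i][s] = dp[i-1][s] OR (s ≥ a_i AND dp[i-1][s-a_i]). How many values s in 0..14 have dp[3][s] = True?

i\s   0   1   2   3   4   5   6   7   8   9  10  11  12  13  14
  0   T   F   F   F   F   F   F   F   F   F   F   F   F   F   F
  1   T   F   F   F   F   F   F   F   F   T   F   F   F   F   F
  2   T   F   F   F   F   F   F   F   T   T   F   F   F   F   F
  3   T   F   F   F   F   F   F   F   T   T   F   F   F   F   F
  4   T   F   F   F   F   F   F   F   T   T   F   F   F   F   F
  5   T   F   F   F   T   F   F   F   T   T   F   F   T   T   F
  6   T   T   F   F   T   T   F   F   T   T   T   F   T   T   T

3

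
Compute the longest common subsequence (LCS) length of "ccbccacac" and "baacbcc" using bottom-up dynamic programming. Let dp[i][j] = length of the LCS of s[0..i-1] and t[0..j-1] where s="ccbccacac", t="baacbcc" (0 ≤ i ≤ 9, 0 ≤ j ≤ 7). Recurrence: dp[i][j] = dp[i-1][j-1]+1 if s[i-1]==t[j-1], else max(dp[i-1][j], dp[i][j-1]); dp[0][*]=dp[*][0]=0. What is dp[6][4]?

   ''  b  a  a  c  b  c  c
''  0  0  0  0  0  0  0  0
 c  0  0  0  0  1  1  1  1
 c  0  0  0  0  1  1  2  2
 b  0  1  1  1  1  2  2  2
 c  0  1  1  1  2  2  3  3
 c  0  1  1  1  2  2  3  4
 a  0  1  2  2  2  2  3  4
 c  0  1  2  2  3  3  3  4
 a  0  1  2  3  3  3  3  4
 c  0  1  2  3  4  4  4  4

2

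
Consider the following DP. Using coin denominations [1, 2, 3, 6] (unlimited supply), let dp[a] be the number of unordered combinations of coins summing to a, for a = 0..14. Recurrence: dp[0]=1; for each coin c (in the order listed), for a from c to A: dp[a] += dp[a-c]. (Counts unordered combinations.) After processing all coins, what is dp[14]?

36

after  coin     0     1     2     3     4     5     6     7     8     9    10    11    12    13    14
          1     1     1     1     1     1     1     1     1     1     1     1     1     1     1     1
          2     1     1     2     2     3     3     4     4     5     5     6     6     7     7     8
          3     1     1     2     3     4     5     7     8    10    12    14    16    19    21    24
          6     1     1     2     3     4     5     8     9    12    15    18    21    27    30    36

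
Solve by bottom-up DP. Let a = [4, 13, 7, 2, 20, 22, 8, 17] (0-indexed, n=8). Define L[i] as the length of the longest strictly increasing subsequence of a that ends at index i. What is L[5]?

4

   i    0    1    2    3    4    5    6    7
a[i]    4   13    7    2   20   22    8   17
L[i]    1    2    2    1    3    4    3    4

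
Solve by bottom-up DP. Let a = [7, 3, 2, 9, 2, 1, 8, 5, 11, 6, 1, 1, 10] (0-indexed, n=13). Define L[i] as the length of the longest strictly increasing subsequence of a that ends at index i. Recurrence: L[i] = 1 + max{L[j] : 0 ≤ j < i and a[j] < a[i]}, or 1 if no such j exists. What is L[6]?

2

   i    0    1    2    3    4    5    6    7    8    9   10   11   12
a[i]    7    3    2    9    2    1    8    5   11    6    1    1   10
L[i]    1    1    1    2    1    1    2    2    3    3    1    1    4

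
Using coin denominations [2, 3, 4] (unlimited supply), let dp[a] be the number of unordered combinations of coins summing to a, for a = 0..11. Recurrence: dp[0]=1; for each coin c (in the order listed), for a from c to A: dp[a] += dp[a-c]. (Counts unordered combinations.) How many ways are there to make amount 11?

after  coin     0     1     2     3     4     5     6     7     8     9    10    11
          2     1     0     1     0     1     0     1     0     1     0     1     0
          3     1     0     1     1     1     1     2     1     2     2     2     2
          4     1     0     1     1     2     1     3     2     4     3     5     4

4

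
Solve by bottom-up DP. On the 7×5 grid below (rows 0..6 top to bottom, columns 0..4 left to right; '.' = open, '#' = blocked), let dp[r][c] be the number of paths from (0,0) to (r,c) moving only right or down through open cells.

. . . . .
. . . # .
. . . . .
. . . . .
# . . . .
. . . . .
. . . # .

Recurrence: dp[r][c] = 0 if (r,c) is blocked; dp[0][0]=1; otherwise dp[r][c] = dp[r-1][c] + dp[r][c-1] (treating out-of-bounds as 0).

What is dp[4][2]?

r\c   0   1   2   3   4
  0   1   1   1   1   1
  1   1   2   3   0   1
  2   1   3   6   6   7
  3   1   4  10  16  23
  4   0   4  14  30  53
  5   0   4  18  48 101
  6   0   4  22   0 101

14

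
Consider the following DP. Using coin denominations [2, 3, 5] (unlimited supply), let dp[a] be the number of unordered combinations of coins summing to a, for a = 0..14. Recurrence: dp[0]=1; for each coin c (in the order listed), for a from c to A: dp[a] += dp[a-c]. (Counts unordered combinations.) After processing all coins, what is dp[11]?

4

after  coin     0     1     2     3     4     5     6     7     8     9    10    11    12    13    14
          2     1     0     1     0     1     0     1     0     1     0     1     0     1     0     1
          3     1     0     1     1     1     1     2     1     2     2     2     2     3     2     3
          5     1     0     1     1     1     2     2     2     3     3     4     4     5     5     6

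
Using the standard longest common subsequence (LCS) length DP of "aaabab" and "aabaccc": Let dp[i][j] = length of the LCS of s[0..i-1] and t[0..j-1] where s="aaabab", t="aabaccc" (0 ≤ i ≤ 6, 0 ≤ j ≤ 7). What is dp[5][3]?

3

   ''  a  a  b  a  c  c  c
''  0  0  0  0  0  0  0  0
 a  0  1  1  1  1  1  1  1
 a  0  1  2  2  2  2  2  2
 a  0  1  2  2  3  3  3  3
 b  0  1  2  3  3  3  3  3
 a  0  1  2  3  4  4  4  4
 b  0  1  2  3  4  4  4  4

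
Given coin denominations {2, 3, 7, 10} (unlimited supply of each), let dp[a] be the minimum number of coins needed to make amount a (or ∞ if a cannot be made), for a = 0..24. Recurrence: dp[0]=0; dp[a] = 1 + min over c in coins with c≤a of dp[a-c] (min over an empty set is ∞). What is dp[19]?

3

 a  0  1  2  3  4  5  6  7  8  9 10 11 12 13 14 15 16 17 18 19 20 21 22 23 24
dp  0  -  1  1  2  2  2  1  3  2  1  3  2  2  2  3  3  2  4  3  2  3  3  3  3
(- denotes ∞ / unreachable)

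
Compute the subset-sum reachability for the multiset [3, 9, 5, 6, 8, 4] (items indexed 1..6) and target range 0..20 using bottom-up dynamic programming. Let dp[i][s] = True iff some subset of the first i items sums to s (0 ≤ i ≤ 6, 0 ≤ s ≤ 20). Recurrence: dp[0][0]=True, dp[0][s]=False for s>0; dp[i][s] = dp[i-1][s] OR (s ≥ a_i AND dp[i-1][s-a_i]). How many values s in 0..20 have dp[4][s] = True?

13

i\s   0   1   2   3   4   5   6   7   8   9  10  11  12  13  14  15  16  17  18  19  20
  0   T   F   F   F   F   F   F   F   F   F   F   F   F   F   F   F   F   F   F   F   F
  1   T   F   F   T   F   F   F   F   F   F   F   F   F   F   F   F   F   F   F   F   F
  2   T   F   F   T   F   F   F   F   F   T   F   F   T   F   F   F   F   F   F   F   F
  3   T   F   F   T   F   T   F   F   T   T   F   F   T   F   T   F   F   T   F   F   F
  4   T   F   F   T   F   T   T   F   T   T   F   T   T   F   T   T   F   T   T   F   T
  5   T   F   F   T   F   T   T   F   T   T   F   T   T   T   T   T   T   T   T   T   T
  6   T   F   F   T   T   T   T   T   T   T   T   T   T   T   T   T   T   T   T   T   T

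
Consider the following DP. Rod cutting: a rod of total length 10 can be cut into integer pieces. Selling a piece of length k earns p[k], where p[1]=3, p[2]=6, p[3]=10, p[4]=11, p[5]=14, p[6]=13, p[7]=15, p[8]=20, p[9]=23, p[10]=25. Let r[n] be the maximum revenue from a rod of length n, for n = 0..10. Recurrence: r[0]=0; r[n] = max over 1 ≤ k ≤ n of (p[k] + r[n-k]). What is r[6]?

   n    0    1    2    3    4    5    6    7    8    9   10
r[n]    0    3    6   10   13   16   20   23   26   30   33

20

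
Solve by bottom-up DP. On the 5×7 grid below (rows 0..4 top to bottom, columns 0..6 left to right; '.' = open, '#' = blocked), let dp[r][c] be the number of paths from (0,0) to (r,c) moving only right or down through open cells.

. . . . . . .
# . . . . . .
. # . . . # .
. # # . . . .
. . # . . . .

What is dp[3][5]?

r\c   0   1   2   3   4   5   6
  0   1   1   1   1   1   1   1
  1   0   1   2   3   4   5   6
  2   0   0   2   5   9   0   6
  3   0   0   0   5  14  14  20
  4   0   0   0   5  19  33  53

14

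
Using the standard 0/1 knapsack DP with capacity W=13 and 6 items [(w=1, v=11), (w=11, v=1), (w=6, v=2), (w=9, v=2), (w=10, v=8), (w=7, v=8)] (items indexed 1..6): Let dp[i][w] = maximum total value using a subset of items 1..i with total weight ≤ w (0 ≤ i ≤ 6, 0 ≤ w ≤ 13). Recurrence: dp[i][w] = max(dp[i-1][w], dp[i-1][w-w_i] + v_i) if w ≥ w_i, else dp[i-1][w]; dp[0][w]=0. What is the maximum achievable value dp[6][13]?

19

i\w   0   1   2   3   4   5   6   7   8   9  10  11  12  13
  0   0   0   0   0   0   0   0   0   0   0   0   0   0   0
  1   0  11  11  11  11  11  11  11  11  11  11  11  11  11
  2   0  11  11  11  11  11  11  11  11  11  11  11  12  12
  3   0  11  11  11  11  11  11  13  13  13  13  13  13  13
  4   0  11  11  11  11  11  11  13  13  13  13  13  13  13
  5   0  11  11  11  11  11  11  13  13  13  13  19  19  19
  6   0  11  11  11  11  11  11  13  19  19  19  19  19  19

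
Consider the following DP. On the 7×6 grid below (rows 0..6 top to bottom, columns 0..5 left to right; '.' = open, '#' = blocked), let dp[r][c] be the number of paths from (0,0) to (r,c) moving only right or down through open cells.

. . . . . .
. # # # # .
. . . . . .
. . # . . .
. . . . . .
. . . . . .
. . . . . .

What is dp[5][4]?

17

r\c   0   1   2   3   4   5
  0   1   1   1   1   1   1
  1   1   0   0   0   0   1
  2   1   1   1   1   1   2
  3   1   2   0   1   2   4
  4   1   3   3   4   6  10
  5   1   4   7  11  17  27
  6   1   5  12  23  40  67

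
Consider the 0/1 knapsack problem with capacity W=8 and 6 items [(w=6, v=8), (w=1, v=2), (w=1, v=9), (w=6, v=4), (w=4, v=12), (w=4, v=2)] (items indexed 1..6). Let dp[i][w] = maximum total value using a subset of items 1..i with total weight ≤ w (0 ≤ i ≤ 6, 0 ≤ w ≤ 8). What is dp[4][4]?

i\w   0   1   2   3   4   5   6   7   8
  0   0   0   0   0   0   0   0   0   0
  1   0   0   0   0   0   0   8   8   8
  2   0   2   2   2   2   2   8  10  10
  3   0   9  11  11  11  11  11  17  19
  4   0   9  11  11  11  11  11  17  19
  5   0   9  11  11  12  21  23  23  23
  6   0   9  11  11  12  21  23  23  23

11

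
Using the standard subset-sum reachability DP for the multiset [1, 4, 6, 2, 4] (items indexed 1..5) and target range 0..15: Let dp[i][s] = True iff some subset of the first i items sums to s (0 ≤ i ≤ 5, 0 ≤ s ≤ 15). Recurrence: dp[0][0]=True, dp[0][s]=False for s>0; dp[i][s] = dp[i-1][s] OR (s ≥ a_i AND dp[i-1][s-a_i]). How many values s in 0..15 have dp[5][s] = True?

16

i\s   0   1   2   3   4   5   6   7   8   9  10  11  12  13  14  15
  0   T   F   F   F   F   F   F   F   F   F   F   F   F   F   F   F
  1   T   T   F   F   F   F   F   F   F   F   F   F   F   F   F   F
  2   T   T   F   F   T   T   F   F   F   F   F   F   F   F   F   F
  3   T   T   F   F   T   T   T   T   F   F   T   T   F   F   F   F
  4   T   T   T   T   T   T   T   T   T   T   T   T   T   T   F   F
  5   T   T   T   T   T   T   T   T   T   T   T   T   T   T   T   T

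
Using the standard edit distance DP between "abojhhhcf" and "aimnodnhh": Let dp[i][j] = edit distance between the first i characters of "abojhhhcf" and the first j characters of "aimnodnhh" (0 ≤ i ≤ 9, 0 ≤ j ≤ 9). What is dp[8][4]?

7

   ''  a  i  m  n  o  d  n  h  h
''  0  1  2  3  4  5  6  7  8  9
 a  1  0  1  2  3  4  5  6  7  8
 b  2  1  1  2  3  4  5  6  7  8
 o  3  2  2  2  3  3  4  5  6  7
 j  4  3  3  3  3  4  4  5  6  7
 h  5  4  4  4  4  4  5  5  5  6
 h  6  5  5  5  5  5  5  6  5  5
 h  7  6  6  6  6  6  6  6  6  5
 c  8  7  7  7  7  7  7  7  7  6
 f  9  8  8  8  8  8  8  8  8  7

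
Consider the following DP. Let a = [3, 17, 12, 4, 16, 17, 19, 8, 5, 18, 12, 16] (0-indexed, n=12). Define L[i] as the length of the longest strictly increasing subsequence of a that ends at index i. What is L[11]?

5

   i    0    1    2    3    4    5    6    7    8    9   10   11
a[i]    3   17   12    4   16   17   19    8    5   18   12   16
L[i]    1    2    2    2    3    4    5    3    3    5    4    5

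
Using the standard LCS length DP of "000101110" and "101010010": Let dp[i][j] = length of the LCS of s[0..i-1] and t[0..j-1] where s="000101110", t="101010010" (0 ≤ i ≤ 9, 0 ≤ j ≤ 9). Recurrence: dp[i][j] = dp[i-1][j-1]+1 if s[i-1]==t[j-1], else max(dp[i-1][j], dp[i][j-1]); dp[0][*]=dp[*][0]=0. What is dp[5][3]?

2

   ''  1  0  1  0  1  0  0  1  0
''  0  0  0  0  0  0  0  0  0  0
 0  0  0  1  1  1  1  1  1  1  1
 0  0  0  1  1  2  2  2  2  2  2
 0  0  0  1  1  2  2  3  3  3  3
 1  0  1  1  2  2  3  3  3  4  4
 0  0  1  2  2  3  3  4  4  4  5
 1  0  1  2  3  3  4  4  4  5  5
 1  0  1  2  3  3  4  4  4  5  5
 1  0  1  2  3  3  4  4  4  5  5
 0  0  1  2  3  4  4  5  5  5  6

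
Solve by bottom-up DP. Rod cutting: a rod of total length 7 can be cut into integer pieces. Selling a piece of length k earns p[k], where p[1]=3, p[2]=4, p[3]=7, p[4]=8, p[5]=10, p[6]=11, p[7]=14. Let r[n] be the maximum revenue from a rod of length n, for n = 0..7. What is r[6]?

18

   n    0    1    2    3    4    5    6    7
r[n]    0    3    6    9   12   15   18   21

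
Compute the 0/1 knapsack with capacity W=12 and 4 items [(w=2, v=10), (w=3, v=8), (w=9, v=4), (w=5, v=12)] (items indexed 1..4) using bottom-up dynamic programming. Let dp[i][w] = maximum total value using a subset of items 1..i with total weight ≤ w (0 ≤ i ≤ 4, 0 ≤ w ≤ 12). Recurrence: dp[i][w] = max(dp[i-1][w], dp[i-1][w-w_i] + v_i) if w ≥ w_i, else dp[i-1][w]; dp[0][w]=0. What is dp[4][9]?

i\w   0   1   2   3   4   5   6   7   8   9  10  11  12
  0   0   0   0   0   0   0   0   0   0   0   0   0   0
  1   0   0  10  10  10  10  10  10  10  10  10  10  10
  2   0   0  10  10  10  18  18  18  18  18  18  18  18
  3   0   0  10  10  10  18  18  18  18  18  18  18  18
  4   0   0  10  10  10  18  18  22  22  22  30  30  30

22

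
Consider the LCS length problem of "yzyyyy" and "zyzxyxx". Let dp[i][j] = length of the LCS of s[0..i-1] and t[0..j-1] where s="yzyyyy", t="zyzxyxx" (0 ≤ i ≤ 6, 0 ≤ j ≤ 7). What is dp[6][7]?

   ''  z  y  z  x  y  x  x
''  0  0  0  0  0  0  0  0
 y  0  0  1  1  1  1  1  1
 z  0  1  1  2  2  2  2  2
 y  0  1  2  2  2  3  3  3
 y  0  1  2  2  2  3  3  3
 y  0  1  2  2  2  3  3  3
 y  0  1  2  2  2  3  3  3

3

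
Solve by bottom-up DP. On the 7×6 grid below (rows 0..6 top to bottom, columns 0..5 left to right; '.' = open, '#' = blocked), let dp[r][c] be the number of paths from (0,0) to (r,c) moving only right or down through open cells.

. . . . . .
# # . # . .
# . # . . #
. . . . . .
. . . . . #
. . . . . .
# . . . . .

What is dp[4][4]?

r\c   0   1   2   3   4   5
  0   1   1   1   1   1   1
  1   0   0   1   0   1   2
  2   0   0   0   0   1   0
  3   0   0   0   0   1   1
  4   0   0   0   0   1   0
  5   0   0   0   0   1   1
  6   0   0   0   0   1   2

1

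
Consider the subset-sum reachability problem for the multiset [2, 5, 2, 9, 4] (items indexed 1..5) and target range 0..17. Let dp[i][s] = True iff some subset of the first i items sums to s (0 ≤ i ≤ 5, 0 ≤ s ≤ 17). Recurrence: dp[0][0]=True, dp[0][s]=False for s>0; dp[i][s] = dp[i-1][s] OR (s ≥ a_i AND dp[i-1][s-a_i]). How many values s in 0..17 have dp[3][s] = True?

6

i\s   0   1   2   3   4   5   6   7   8   9  10  11  12  13  14  15  16  17
  0   T   F   F   F   F   F   F   F   F   F   F   F   F   F   F   F   F   F
  1   T   F   T   F   F   F   F   F   F   F   F   F   F   F   F   F   F   F
  2   T   F   T   F   F   T   F   T   F   F   F   F   F   F   F   F   F   F
  3   T   F   T   F   T   T   F   T   F   T   F   F   F   F   F   F   F   F
  4   T   F   T   F   T   T   F   T   F   T   F   T   F   T   T   F   T   F
  5   T   F   T   F   T   T   T   T   T   T   F   T   F   T   T   T   T   T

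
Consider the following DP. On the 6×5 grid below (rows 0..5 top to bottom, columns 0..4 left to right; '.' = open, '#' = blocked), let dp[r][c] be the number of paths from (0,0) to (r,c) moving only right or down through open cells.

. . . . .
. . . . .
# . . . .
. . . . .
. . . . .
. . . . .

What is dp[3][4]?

30

r\c   0   1   2   3   4
  0   1   1   1   1   1
  1   1   2   3   4   5
  2   0   2   5   9  14
  3   0   2   7  16  30
  4   0   2   9  25  55
  5   0   2  11  36  91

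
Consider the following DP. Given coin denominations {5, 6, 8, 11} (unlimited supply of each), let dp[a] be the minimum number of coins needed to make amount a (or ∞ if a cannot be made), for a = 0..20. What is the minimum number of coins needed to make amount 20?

 a  0  1  2  3  4  5  6  7  8  9 10 11 12 13 14 15 16 17 18 19 20
dp  0  -  -  -  -  1  1  -  1  -  2  1  2  2  2  3  2  2  3  2  3
(- denotes ∞ / unreachable)

3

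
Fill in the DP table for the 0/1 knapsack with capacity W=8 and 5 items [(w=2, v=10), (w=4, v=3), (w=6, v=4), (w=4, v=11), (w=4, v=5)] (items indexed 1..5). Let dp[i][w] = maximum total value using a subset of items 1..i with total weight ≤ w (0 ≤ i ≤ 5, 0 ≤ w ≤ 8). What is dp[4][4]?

i\w   0   1   2   3   4   5   6   7   8
  0   0   0   0   0   0   0   0   0   0
  1   0   0  10  10  10  10  10  10  10
  2   0   0  10  10  10  10  13  13  13
  3   0   0  10  10  10  10  13  13  14
  4   0   0  10  10  11  11  21  21  21
  5   0   0  10  10  11  11  21  21  21

11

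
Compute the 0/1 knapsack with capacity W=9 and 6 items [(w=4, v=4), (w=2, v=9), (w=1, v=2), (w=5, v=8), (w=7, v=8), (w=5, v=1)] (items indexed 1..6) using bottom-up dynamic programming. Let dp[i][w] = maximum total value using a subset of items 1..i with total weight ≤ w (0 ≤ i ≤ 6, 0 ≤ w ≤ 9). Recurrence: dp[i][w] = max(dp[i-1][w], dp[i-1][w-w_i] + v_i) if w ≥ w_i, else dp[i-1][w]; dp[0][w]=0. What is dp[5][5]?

11

i\w   0   1   2   3   4   5   6   7   8   9
  0   0   0   0   0   0   0   0   0   0   0
  1   0   0   0   0   4   4   4   4   4   4
  2   0   0   9   9   9   9  13  13  13  13
  3   0   2   9  11  11  11  13  15  15  15
  4   0   2   9  11  11  11  13  17  19  19
  5   0   2   9  11  11  11  13  17  19  19
  6   0   2   9  11  11  11  13  17  19  19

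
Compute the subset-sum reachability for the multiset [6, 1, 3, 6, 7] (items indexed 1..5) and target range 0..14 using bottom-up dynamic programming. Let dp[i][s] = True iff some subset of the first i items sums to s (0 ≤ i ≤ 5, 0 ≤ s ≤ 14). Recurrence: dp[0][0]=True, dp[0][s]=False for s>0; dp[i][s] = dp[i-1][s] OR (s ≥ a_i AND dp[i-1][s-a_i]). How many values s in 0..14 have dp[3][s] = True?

8

i\s   0   1   2   3   4   5   6   7   8   9  10  11  12  13  14
  0   T   F   F   F   F   F   F   F   F   F   F   F   F   F   F
  1   T   F   F   F   F   F   T   F   F   F   F   F   F   F   F
  2   T   T   F   F   F   F   T   T   F   F   F   F   F   F   F
  3   T   T   F   T   T   F   T   T   F   T   T   F   F   F   F
  4   T   T   F   T   T   F   T   T   F   T   T   F   T   T   F
  5   T   T   F   T   T   F   T   T   T   T   T   T   T   T   T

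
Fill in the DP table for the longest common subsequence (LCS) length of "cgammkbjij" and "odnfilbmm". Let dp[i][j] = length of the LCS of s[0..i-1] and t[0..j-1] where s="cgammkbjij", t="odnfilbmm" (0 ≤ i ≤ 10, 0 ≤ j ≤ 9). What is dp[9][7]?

   ''  o  d  n  f  i  l  b  m  m
''  0  0  0  0  0  0  0  0  0  0
 c  0  0  0  0  0  0  0  0  0  0
 g  0  0  0  0  0  0  0  0  0  0
 a  0  0  0  0  0  0  0  0  0  0
 m  0  0  0  0  0  0  0  0  1  1
 m  0  0  0  0  0  0  0  0  1  2
 k  0  0  0  0  0  0  0  0  1  2
 b  0  0  0  0  0  0  0  1  1  2
 j  0  0  0  0  0  0  0  1  1  2
 i  0  0  0  0  0  1  1  1  1  2
 j  0  0  0  0  0  1  1  1  1  2

1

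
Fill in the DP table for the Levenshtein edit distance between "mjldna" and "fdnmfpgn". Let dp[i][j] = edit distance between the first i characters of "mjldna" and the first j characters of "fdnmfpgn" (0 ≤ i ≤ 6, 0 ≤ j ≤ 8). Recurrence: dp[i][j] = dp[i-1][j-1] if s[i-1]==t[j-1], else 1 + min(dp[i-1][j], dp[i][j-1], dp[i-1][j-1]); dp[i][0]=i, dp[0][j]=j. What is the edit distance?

   ''  f  d  n  m  f  p  g  n
''  0  1  2  3  4  5  6  7  8
 m  1  1  2  3  3  4  5  6  7
 j  2  2  2  3  4  4  5  6  7
 l  3  3  3  3  4  5  5  6  7
 d  4  4  3  4  4  5  6  6  7
 n  5  5  4  3  4  5  6  7  6
 a  6  6  5  4  4  5  6  7  7

7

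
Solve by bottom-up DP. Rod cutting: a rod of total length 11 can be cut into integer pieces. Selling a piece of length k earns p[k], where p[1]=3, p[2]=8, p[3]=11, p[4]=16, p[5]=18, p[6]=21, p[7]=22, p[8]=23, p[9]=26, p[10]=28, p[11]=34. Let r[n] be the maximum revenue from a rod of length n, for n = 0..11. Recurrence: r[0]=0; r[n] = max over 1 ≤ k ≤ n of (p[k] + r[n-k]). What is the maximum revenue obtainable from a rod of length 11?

43

   n    0    1    2    3    4    5    6    7    8    9   10   11
r[n]    0    3    8   11   16   19   24   27   32   35   40   43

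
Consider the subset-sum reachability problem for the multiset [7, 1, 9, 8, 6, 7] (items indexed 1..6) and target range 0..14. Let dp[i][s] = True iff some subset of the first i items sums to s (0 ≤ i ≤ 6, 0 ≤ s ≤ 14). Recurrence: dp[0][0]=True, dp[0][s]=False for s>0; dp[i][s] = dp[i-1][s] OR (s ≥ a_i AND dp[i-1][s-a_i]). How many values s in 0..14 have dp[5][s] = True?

9

i\s   0   1   2   3   4   5   6   7   8   9  10  11  12  13  14
  0   T   F   F   F   F   F   F   F   F   F   F   F   F   F   F
  1   T   F   F   F   F   F   F   T   F   F   F   F   F   F   F
  2   T   T   F   F   F   F   F   T   T   F   F   F   F   F   F
  3   T   T   F   F   F   F   F   T   T   T   T   F   F   F   F
  4   T   T   F   F   F   F   F   T   T   T   T   F   F   F   F
  5   T   T   F   F   F   F   T   T   T   T   T   F   F   T   T
  6   T   T   F   F   F   F   T   T   T   T   T   F   F   T   T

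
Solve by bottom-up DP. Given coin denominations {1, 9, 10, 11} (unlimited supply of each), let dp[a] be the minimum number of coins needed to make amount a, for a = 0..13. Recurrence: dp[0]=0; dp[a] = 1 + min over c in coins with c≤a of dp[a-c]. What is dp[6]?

 a  0  1  2  3  4  5  6  7  8  9 10 11 12 13
dp  0  1  2  3  4  5  6  7  8  1  1  1  2  3

6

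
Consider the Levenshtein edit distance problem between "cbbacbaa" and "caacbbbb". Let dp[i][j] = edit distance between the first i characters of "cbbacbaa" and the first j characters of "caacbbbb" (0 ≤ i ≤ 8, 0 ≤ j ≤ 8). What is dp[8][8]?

5

   ''  c  a  a  c  b  b  b  b
''  0  1  2  3  4  5  6  7  8
 c  1  0  1  2  3  4  5  6  7
 b  2  1  1  2  3  3  4  5  6
 b  3  2  2  2  3  3  3  4  5
 a  4  3  2  2  3  4  4  4  5
 c  5  4  3  3  2  3  4  5  5
 b  6  5  4  4  3  2  3  4  5
 a  7  6  5  4  4  3  3  4  5
 a  8  7  6  5  5  4  4  4  5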